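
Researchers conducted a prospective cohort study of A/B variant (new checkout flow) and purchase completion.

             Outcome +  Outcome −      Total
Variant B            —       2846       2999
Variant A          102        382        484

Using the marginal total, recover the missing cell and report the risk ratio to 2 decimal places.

0.24

The missing cell is in the exposed row: 2999 − 2846 = 153.
So a = 153, b = 2846, c = 102, d = 382.
RR = [a/(a+b)] / [c/(c+d)] = (153/2999) / (102/484) = 0.05102/0.21074 = 0.24208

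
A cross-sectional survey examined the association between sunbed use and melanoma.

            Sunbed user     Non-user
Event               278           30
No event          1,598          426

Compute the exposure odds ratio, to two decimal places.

2.47

Reading the table with exposure as columns: a = 278 (Sunbed user, case), b = 1598 (Sunbed user, non-case), c = 30 (Non-user, case), d = 426.
OR = (a·d)/(b·c) = (278 × 426) / (1598 × 30) = 118428 / 47940 = 2.47034
The odds of melanoma are about 2.47 times as high in the sunbed user group.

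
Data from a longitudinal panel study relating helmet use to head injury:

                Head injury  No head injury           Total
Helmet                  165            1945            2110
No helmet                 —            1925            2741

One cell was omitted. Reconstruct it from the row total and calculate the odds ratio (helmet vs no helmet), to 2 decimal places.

0.20

The missing cell is in the unexposed row: 2741 − 1925 = 816.
So a = 165, b = 1945, c = 816, d = 1925.
OR = (a·d)/(b·c) = (165 × 1925) / (1945 × 816) = 317625 / 1587120 = 0.20013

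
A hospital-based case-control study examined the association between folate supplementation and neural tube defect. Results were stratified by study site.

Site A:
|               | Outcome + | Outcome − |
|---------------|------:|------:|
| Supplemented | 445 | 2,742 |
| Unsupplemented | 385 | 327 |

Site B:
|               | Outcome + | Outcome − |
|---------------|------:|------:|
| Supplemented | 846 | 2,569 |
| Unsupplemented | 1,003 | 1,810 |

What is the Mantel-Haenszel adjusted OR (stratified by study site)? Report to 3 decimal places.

OR_MH = Σ(aᵢdᵢ/nᵢ) / Σ(bᵢcᵢ/nᵢ), where nᵢ is the stratum total.
Stratum 1 (Site A): n = 3899; a·d/n = 445·327/3899 = 37.3211; b·c/n = 2742·385/3899 = 270.7540
Stratum 2 (Site B): n = 6228; a·d/n = 846·1810/6228 = 245.8671; b·c/n = 2569·1003/6228 = 413.7294
OR_MH = (37.3211 + 245.8671) / (270.7540 + 413.7294) = 283.1882 / 684.4835 = 0.41373

0.414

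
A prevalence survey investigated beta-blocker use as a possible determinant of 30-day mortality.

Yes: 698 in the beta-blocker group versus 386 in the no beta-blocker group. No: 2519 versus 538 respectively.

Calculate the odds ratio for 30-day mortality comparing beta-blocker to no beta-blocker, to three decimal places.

0.386

From the description: a = 698, b = 2519, c = 386, d = 538.
OR = (a·d)/(b·c) = (698 × 538) / (2519 × 386) = 375524 / 972334 = 0.38621
Exposure is associated with lower odds of 30-day mortality (OR = 0.39 < 1).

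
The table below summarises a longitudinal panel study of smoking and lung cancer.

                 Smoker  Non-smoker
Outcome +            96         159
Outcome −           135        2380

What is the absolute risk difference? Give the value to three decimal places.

0.353

Reading the table with exposure as columns: a = 96 (Smoker, case), b = 135 (Smoker, non-case), c = 159 (Non-smoker, case), d = 2380.
Risk in exposed = 96/231 = 0.415584; risk in unexposed = 159/2539 = 0.062623.
Risk difference = 0.415584 − 0.062623 = 0.352961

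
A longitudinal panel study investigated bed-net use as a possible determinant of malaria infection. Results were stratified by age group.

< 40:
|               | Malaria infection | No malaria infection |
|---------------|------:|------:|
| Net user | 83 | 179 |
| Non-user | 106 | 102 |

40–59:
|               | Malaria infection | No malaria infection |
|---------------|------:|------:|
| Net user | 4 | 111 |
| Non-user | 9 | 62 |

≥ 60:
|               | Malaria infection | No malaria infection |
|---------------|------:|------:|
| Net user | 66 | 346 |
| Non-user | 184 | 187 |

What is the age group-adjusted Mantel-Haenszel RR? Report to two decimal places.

RR_MH = Σ(aᵢ·n₀ᵢ/nᵢ) / Σ(cᵢ·n₁ᵢ/nᵢ), with n₁ᵢ = aᵢ+bᵢ (exposed), n₀ᵢ = cᵢ+dᵢ (unexposed), nᵢ = n₁ᵢ+n₀ᵢ.
Stratum 1 (< 40): n₁ = 262, n₀ = 208, n = 470; a·n₀/n = 83·208/470 = 36.7319; c·n₁/n = 106·262/470 = 59.0894
Stratum 2 (40–59): n₁ = 115, n₀ = 71, n = 186; a·n₀/n = 4·71/186 = 1.5269; c·n₁/n = 9·115/186 = 5.5645
Stratum 3 (≥ 60): n₁ = 412, n₀ = 371, n = 783; a·n₀/n = 66·371/783 = 31.2720; c·n₁/n = 184·412/783 = 96.8174
RR_MH = (36.7319 + 1.5269 + 31.2720) / (59.0894 + 5.5645 + 96.8174) = 69.5308 / 161.4712 = 0.43061

0.43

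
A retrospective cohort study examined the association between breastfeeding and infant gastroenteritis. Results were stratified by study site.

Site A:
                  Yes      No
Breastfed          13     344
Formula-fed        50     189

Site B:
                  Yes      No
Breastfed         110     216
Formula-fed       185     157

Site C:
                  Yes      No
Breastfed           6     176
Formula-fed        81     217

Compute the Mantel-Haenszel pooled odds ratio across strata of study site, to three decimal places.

0.276

OR_MH = Σ(aᵢdᵢ/nᵢ) / Σ(bᵢcᵢ/nᵢ), where nᵢ is the stratum total.
Stratum 1 (Site A): n = 596; a·d/n = 13·189/596 = 4.1225; b·c/n = 344·50/596 = 28.8591
Stratum 2 (Site B): n = 668; a·d/n = 110·157/668 = 25.8533; b·c/n = 216·185/668 = 59.8204
Stratum 3 (Site C): n = 480; a·d/n = 6·217/480 = 2.7125; b·c/n = 176·81/480 = 29.7000
OR_MH = (4.1225 + 25.8533 + 2.7125) / (28.8591 + 59.8204 + 29.7000) = 32.6883 / 118.3794 = 0.27613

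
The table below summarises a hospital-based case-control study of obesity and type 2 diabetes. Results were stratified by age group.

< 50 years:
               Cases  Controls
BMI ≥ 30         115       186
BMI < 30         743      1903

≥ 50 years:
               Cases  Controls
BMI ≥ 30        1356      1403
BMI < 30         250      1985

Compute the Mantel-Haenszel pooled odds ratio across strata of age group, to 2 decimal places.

OR_MH = Σ(aᵢdᵢ/nᵢ) / Σ(bᵢcᵢ/nᵢ), where nᵢ is the stratum total.
Stratum 1 (< 50 years): n = 2947; a·d/n = 115·1903/2947 = 74.2603; b·c/n = 186·743/2947 = 46.8945
Stratum 2 (≥ 50 years): n = 4994; a·d/n = 1356·1985/4994 = 538.9788; b·c/n = 1403·250/4994 = 70.2343
OR_MH = (74.2603 + 538.9788) / (46.8945 + 70.2343) = 613.2390 / 117.1288 = 5.23560

5.24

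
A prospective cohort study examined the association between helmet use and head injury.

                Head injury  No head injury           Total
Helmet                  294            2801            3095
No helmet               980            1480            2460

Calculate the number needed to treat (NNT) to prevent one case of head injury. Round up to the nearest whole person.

Risk in treated group = 294/3095 = 0.09499; risk in control = 980/2460 = 0.39837.
Absolute risk reduction = 0.39837 − 0.09499 = 0.30338
NNT = 1 / ARR = 1 / 0.30338 = 3.296 → round up → 4

4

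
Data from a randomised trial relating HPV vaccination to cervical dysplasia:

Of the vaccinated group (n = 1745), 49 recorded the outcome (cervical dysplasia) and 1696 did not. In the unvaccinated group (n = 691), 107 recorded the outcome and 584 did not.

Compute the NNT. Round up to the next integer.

8

Risk in treated group = 49/1745 = 0.02808; risk in control = 107/691 = 0.15485.
Absolute risk reduction = 0.15485 − 0.02808 = 0.12677
NNT = 1 / ARR = 1 / 0.12677 = 7.888 → round up → 8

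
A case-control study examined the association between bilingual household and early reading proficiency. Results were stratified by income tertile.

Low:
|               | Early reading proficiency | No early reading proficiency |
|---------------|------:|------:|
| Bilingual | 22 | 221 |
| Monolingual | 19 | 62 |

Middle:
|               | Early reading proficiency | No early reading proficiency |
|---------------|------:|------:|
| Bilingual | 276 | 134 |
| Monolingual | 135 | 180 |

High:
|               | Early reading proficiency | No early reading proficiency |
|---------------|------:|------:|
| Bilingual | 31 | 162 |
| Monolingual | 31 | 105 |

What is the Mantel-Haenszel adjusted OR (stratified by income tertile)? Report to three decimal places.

1.554

OR_MH = Σ(aᵢdᵢ/nᵢ) / Σ(bᵢcᵢ/nᵢ), where nᵢ is the stratum total.
Stratum 1 (Low): n = 324; a·d/n = 22·62/324 = 4.2099; b·c/n = 221·19/324 = 12.9599
Stratum 2 (Middle): n = 725; a·d/n = 276·180/725 = 68.5241; b·c/n = 134·135/725 = 24.9517
Stratum 3 (High): n = 329; a·d/n = 31·105/329 = 9.8936; b·c/n = 162·31/329 = 15.2644
OR_MH = (4.2099 + 68.5241 + 9.8936) / (12.9599 + 24.9517 + 15.2644) = 82.6276 / 53.1760 = 1.55385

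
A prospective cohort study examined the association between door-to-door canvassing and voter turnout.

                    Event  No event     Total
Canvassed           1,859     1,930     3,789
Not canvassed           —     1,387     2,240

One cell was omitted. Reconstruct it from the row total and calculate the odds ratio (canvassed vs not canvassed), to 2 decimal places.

1.57

The missing cell is in the unexposed row: 2240 − 1387 = 853.
So a = 1859, b = 1930, c = 853, d = 1387.
OR = (a·d)/(b·c) = (1859 × 1387) / (1930 × 853) = 2578433 / 1646290 = 1.56621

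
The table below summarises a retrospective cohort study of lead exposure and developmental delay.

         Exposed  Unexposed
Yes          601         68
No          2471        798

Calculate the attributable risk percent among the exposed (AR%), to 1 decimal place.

59.9

Reading the table with exposure as columns: a = 601 (Exposed, case), b = 2471 (Exposed, non-case), c = 68 (Unexposed, case), d = 798.
Risk in exposed = 601/3072 = 0.19564; risk in unexposed = 68/866 = 0.07852.
RR = 0.19564/0.07852 = 2.49151
AR% = (RR − 1)/RR × 100 = (2.49151 − 1)/2.49151 × 100 = 59.8637%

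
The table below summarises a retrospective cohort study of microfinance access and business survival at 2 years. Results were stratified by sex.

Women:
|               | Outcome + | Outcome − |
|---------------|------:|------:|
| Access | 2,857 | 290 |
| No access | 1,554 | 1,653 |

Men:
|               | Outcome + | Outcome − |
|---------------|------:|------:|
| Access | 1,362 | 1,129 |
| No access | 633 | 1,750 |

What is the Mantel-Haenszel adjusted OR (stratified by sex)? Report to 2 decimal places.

5.66

OR_MH = Σ(aᵢdᵢ/nᵢ) / Σ(bᵢcᵢ/nᵢ), where nᵢ is the stratum total.
Stratum 1 (Women): n = 6354; a·d/n = 2857·1653/6354 = 743.2517; b·c/n = 290·1554/6354 = 70.9254
Stratum 2 (Men): n = 4874; a·d/n = 1362·1750/4874 = 489.0234; b·c/n = 1129·633/4874 = 146.6264
OR_MH = (743.2517 + 489.0234) / (70.9254 + 146.6264) = 1232.2750 / 217.5518 = 5.66428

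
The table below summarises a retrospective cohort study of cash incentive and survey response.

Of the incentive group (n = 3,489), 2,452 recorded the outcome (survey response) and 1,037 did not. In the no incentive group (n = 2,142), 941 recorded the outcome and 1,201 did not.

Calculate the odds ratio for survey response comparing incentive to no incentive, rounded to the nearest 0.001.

3.018

From the description: a = 2452, b = 1037, c = 941, d = 1201.
OR = (a·d)/(b·c) = (2452 × 1201) / (1037 × 941) = 2944852 / 975817 = 3.01783
The odds of survey response are about 3.02 times as high in the incentive group.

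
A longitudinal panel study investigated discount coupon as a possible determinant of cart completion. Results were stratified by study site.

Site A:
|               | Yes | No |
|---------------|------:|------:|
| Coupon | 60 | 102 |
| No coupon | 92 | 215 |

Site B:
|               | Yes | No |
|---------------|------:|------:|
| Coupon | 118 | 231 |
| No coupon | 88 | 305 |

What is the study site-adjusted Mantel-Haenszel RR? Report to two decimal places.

RR_MH = Σ(aᵢ·n₀ᵢ/nᵢ) / Σ(cᵢ·n₁ᵢ/nᵢ), with n₁ᵢ = aᵢ+bᵢ (exposed), n₀ᵢ = cᵢ+dᵢ (unexposed), nᵢ = n₁ᵢ+n₀ᵢ.
Stratum 1 (Site A): n₁ = 162, n₀ = 307, n = 469; a·n₀/n = 60·307/469 = 39.2751; c·n₁/n = 92·162/469 = 31.7783
Stratum 2 (Site B): n₁ = 349, n₀ = 393, n = 742; a·n₀/n = 118·393/742 = 62.4987; c·n₁/n = 88·349/742 = 41.3908
RR_MH = (39.2751 + 62.4987) / (31.7783 + 41.3908) = 101.7737 / 73.1691 = 1.39094

1.39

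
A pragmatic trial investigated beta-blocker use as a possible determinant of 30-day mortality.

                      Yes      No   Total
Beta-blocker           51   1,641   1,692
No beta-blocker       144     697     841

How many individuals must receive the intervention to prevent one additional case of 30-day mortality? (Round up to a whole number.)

Risk in treated group = 51/1692 = 0.03014; risk in control = 144/841 = 0.17122.
Absolute risk reduction = 0.17122 − 0.03014 = 0.14108
NNT = 1 / ARR = 1 / 0.14108 = 7.088 → round up → 8

8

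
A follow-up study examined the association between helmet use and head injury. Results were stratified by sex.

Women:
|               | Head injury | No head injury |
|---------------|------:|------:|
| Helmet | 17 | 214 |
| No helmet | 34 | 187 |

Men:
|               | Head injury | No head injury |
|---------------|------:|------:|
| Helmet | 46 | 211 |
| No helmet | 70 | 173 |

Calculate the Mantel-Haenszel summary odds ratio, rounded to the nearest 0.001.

OR_MH = Σ(aᵢdᵢ/nᵢ) / Σ(bᵢcᵢ/nᵢ), where nᵢ is the stratum total.
Stratum 1 (Women): n = 452; a·d/n = 17·187/452 = 7.0332; b·c/n = 214·34/452 = 16.0973
Stratum 2 (Men): n = 500; a·d/n = 46·173/500 = 15.9160; b·c/n = 211·70/500 = 29.5400
OR_MH = (7.0332 + 15.9160) / (16.0973 + 29.5400) = 22.9492 / 45.6373 = 0.50286

0.503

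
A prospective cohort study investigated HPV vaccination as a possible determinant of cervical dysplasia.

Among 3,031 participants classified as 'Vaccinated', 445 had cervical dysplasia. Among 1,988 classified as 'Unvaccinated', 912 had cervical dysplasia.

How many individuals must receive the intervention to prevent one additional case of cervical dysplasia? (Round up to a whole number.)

4

Risk in treated group = 445/3031 = 0.14682; risk in control = 912/1988 = 0.45875.
Absolute risk reduction = 0.45875 − 0.14682 = 0.31194
NNT = 1 / ARR = 1 / 0.31194 = 3.206 → round up → 4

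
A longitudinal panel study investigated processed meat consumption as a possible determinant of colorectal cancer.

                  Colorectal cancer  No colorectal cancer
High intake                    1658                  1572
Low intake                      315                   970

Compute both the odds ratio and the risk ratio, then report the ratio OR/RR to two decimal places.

Cells: a = 1658, b = 1572, c = 315, d = 970.
OR = (1658·970)/(1572·315) = 1608260/495180 = 3.24783
Risk in exposed = 1658/3230 = 0.51331; risk in unexposed = 315/1285 = 0.24514; RR = 2.09399
OR/RR = 3.24783 / 2.09399 = 1.55102
The outcome is not rare, so the OR lies further from 1 than the RR.

1.55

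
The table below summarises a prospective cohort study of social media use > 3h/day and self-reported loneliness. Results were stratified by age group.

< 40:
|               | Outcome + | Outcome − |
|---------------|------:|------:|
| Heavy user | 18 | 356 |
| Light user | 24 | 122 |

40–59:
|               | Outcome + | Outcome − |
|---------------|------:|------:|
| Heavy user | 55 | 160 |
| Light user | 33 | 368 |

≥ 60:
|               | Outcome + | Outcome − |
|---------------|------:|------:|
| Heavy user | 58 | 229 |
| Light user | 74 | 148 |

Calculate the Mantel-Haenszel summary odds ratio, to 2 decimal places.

0.93

OR_MH = Σ(aᵢdᵢ/nᵢ) / Σ(bᵢcᵢ/nᵢ), where nᵢ is the stratum total.
Stratum 1 (< 40): n = 520; a·d/n = 18·122/520 = 4.2231; b·c/n = 356·24/520 = 16.4308
Stratum 2 (40–59): n = 616; a·d/n = 55·368/616 = 32.8571; b·c/n = 160·33/616 = 8.5714
Stratum 3 (≥ 60): n = 509; a·d/n = 58·148/509 = 16.8644; b·c/n = 229·74/509 = 33.2927
OR_MH = (4.2231 + 32.8571 + 16.8644) / (16.4308 + 8.5714 + 33.2927) = 53.9447 / 58.2949 = 0.92537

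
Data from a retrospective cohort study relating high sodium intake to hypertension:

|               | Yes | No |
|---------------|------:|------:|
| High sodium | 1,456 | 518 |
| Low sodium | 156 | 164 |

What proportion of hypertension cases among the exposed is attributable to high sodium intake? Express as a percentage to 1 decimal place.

33.9

Cells: a = 1456, b = 518, c = 156, d = 164.
Risk in exposed = 1456/1974 = 0.73759; risk in unexposed = 156/320 = 0.48750.
RR = 0.73759/0.48750 = 1.51300
AR% = (RR − 1)/RR × 100 = (1.51300 − 1)/1.51300 × 100 = 33.9062%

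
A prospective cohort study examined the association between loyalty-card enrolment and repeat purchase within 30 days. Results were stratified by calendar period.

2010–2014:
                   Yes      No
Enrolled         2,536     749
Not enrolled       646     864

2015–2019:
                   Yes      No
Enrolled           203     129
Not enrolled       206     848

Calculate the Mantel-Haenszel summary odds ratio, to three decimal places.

4.840

OR_MH = Σ(aᵢdᵢ/nᵢ) / Σ(bᵢcᵢ/nᵢ), where nᵢ is the stratum total.
Stratum 1 (2010–2014): n = 4795; a·d/n = 2536·864/4795 = 456.9560; b·c/n = 749·646/4795 = 100.9080
Stratum 2 (2015–2019): n = 1386; a·d/n = 203·848/1386 = 124.2020; b·c/n = 129·206/1386 = 19.1732
OR_MH = (456.9560 + 124.2020) / (100.9080 + 19.1732) = 581.1580 / 120.0812 = 4.83971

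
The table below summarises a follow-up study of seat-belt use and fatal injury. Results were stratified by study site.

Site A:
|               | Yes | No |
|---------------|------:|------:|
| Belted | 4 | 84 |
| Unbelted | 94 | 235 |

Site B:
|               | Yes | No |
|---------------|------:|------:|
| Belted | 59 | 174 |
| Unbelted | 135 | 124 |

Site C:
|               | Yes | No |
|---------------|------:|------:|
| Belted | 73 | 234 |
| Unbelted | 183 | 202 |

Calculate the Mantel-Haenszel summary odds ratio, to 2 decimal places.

OR_MH = Σ(aᵢdᵢ/nᵢ) / Σ(bᵢcᵢ/nᵢ), where nᵢ is the stratum total.
Stratum 1 (Site A): n = 417; a·d/n = 4·235/417 = 2.2542; b·c/n = 84·94/417 = 18.9353
Stratum 2 (Site B): n = 492; a·d/n = 59·124/492 = 14.8699; b·c/n = 174·135/492 = 47.7439
Stratum 3 (Site C): n = 692; a·d/n = 73·202/692 = 21.3092; b·c/n = 234·183/692 = 61.8815
OR_MH = (2.2542 + 14.8699 + 21.3092) / (18.9353 + 47.7439 + 61.8815) = 38.4334 / 128.5607 = 0.29895

0.30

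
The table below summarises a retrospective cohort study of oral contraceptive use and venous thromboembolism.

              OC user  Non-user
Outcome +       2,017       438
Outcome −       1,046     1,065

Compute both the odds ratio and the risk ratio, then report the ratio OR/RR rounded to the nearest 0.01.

Reading the table with exposure as columns: a = 2017 (OC user, case), b = 1046 (OC user, non-case), c = 438 (Non-user, case), d = 1065.
OR = (2017·1065)/(1046·438) = 2148105/458148 = 4.68867
Risk in exposed = 2017/3063 = 0.65850; risk in unexposed = 438/1503 = 0.29142; RR = 2.25966
OR/RR = 4.68867 / 2.25966 = 2.07494
The outcome is not rare, so the OR lies further from 1 than the RR.

2.07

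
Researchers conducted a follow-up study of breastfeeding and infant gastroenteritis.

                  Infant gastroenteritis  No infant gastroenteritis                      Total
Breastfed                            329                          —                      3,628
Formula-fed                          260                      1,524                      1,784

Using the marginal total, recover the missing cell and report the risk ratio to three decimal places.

0.622

The missing cell is in the exposed row: 3628 − 329 = 3299.
So a = 329, b = 3299, c = 260, d = 1524.
RR = [a/(a+b)] / [c/(c+d)] = (329/3628) / (260/1784) = 0.09068/0.14574 = 0.62223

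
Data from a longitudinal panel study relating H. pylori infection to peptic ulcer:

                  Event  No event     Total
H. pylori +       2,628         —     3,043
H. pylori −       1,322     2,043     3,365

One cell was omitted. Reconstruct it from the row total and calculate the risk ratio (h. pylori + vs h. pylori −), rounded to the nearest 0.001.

The missing cell is in the exposed row: 3043 − 2628 = 415.
So a = 2628, b = 415, c = 1322, d = 2043.
RR = [a/(a+b)] / [c/(c+d)] = (2628/3043) / (1322/3365) = 0.86362/0.39287 = 2.19825

2.198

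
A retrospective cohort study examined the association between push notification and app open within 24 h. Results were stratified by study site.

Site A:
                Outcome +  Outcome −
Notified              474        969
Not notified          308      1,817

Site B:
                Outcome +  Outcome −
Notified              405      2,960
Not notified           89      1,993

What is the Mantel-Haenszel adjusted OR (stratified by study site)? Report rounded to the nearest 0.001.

2.951

OR_MH = Σ(aᵢdᵢ/nᵢ) / Σ(bᵢcᵢ/nᵢ), where nᵢ is the stratum total.
Stratum 1 (Site A): n = 3568; a·d/n = 474·1817/3568 = 241.3840; b·c/n = 969·308/3568 = 83.6469
Stratum 2 (Site B): n = 5447; a·d/n = 405·1993/5447 = 148.1852; b·c/n = 2960·89/5447 = 48.3642
OR_MH = (241.3840 + 148.1852) / (83.6469 + 48.3642) = 389.5692 / 132.0111 = 2.95103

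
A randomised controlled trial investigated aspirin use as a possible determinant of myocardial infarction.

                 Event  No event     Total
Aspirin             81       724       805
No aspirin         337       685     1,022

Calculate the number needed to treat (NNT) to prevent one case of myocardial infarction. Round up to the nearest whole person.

Risk in treated group = 81/805 = 0.10062; risk in control = 337/1022 = 0.32975.
Absolute risk reduction = 0.32975 − 0.10062 = 0.22912
NNT = 1 / ARR = 1 / 0.22912 = 4.364 → round up → 5

5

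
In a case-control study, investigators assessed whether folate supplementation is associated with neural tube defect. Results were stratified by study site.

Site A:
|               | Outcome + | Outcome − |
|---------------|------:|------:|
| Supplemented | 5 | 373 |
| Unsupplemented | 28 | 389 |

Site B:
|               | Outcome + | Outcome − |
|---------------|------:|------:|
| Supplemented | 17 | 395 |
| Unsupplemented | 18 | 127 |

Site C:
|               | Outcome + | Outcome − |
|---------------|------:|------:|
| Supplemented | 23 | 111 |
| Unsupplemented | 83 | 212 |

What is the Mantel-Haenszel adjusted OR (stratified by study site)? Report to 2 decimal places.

0.37

OR_MH = Σ(aᵢdᵢ/nᵢ) / Σ(bᵢcᵢ/nᵢ), where nᵢ is the stratum total.
Stratum 1 (Site A): n = 795; a·d/n = 5·389/795 = 2.4465; b·c/n = 373·28/795 = 13.1371
Stratum 2 (Site B): n = 557; a·d/n = 17·127/557 = 3.8761; b·c/n = 395·18/557 = 12.7648
Stratum 3 (Site C): n = 429; a·d/n = 23·212/429 = 11.3660; b·c/n = 111·83/429 = 21.4755
OR_MH = (2.4465 + 3.8761 + 11.3660) / (13.1371 + 12.7648 + 21.4755) = 17.6886 / 47.3774 = 0.37336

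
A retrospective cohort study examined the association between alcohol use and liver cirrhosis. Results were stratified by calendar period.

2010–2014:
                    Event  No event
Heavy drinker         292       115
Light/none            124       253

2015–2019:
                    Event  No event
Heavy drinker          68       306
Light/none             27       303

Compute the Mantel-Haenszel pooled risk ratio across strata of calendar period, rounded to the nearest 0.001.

2.189

RR_MH = Σ(aᵢ·n₀ᵢ/nᵢ) / Σ(cᵢ·n₁ᵢ/nᵢ), with n₁ᵢ = aᵢ+bᵢ (exposed), n₀ᵢ = cᵢ+dᵢ (unexposed), nᵢ = n₁ᵢ+n₀ᵢ.
Stratum 1 (2010–2014): n₁ = 407, n₀ = 377, n = 784; a·n₀/n = 292·377/784 = 140.4133; c·n₁/n = 124·407/784 = 64.3724
Stratum 2 (2015–2019): n₁ = 374, n₀ = 330, n = 704; a·n₀/n = 68·330/704 = 31.8750; c·n₁/n = 27·374/704 = 14.3438
RR_MH = (140.4133 + 31.8750) / (64.3724 + 14.3438) = 172.2883 / 78.7162 = 2.18873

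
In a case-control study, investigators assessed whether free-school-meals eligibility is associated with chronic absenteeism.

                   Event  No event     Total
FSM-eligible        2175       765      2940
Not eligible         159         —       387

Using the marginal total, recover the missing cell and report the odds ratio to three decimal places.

4.077

The missing cell is in the unexposed row: 387 − 159 = 228.
So a = 2175, b = 765, c = 159, d = 228.
OR = (a·d)/(b·c) = (2175 × 228) / (765 × 159) = 495900 / 121635 = 4.07695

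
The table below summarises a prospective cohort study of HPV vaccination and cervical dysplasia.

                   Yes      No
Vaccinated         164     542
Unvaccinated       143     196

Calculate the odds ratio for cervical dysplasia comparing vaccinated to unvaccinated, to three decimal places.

Cells: a = 164, b = 542, c = 143, d = 196.
OR = (a·d)/(b·c) = (164 × 196) / (542 × 143) = 32144 / 77506 = 0.41473
Exposure is associated with lower odds of cervical dysplasia (OR = 0.41 < 1).

0.415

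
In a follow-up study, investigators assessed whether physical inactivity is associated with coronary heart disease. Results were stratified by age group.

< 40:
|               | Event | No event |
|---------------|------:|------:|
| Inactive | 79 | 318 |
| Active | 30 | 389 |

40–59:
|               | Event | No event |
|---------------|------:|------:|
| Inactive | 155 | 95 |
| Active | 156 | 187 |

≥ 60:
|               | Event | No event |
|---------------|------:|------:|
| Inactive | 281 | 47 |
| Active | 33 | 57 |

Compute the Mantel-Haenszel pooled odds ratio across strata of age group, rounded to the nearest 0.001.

3.091

OR_MH = Σ(aᵢdᵢ/nᵢ) / Σ(bᵢcᵢ/nᵢ), where nᵢ is the stratum total.
Stratum 1 (< 40): n = 816; a·d/n = 79·389/816 = 37.6605; b·c/n = 318·30/816 = 11.6912
Stratum 2 (40–59): n = 593; a·d/n = 155·187/593 = 48.8786; b·c/n = 95·156/593 = 24.9916
Stratum 3 (≥ 60): n = 418; a·d/n = 281·57/418 = 38.3182; b·c/n = 47·33/418 = 3.7105
OR_MH = (37.6605 + 48.8786 + 38.3182) / (11.6912 + 24.9916 + 3.7105) = 124.8573 / 40.3933 = 3.09104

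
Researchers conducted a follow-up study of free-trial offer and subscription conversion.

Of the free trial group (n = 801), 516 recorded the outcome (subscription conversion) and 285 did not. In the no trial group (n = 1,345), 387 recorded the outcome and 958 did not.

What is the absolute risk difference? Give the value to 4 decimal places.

0.3565

From the description: a = 516, b = 285, c = 387, d = 958.
Risk in exposed = 516/801 = 0.644195; risk in unexposed = 387/1345 = 0.287732.
Risk difference = 0.644195 − 0.287732 = 0.356462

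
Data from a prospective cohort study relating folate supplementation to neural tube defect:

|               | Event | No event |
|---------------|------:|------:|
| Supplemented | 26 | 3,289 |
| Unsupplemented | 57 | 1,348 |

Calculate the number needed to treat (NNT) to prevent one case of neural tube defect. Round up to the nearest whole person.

Risk in treated group = 26/3315 = 0.00784; risk in control = 57/1405 = 0.04057.
Absolute risk reduction = 0.04057 − 0.00784 = 0.03273
NNT = 1 / ARR = 1 / 0.03273 = 30.557 → round up → 31

31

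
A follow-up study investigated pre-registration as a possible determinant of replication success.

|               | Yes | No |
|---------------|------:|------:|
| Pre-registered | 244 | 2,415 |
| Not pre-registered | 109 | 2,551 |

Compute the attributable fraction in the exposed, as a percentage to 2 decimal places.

55.34

Cells: a = 244, b = 2415, c = 109, d = 2551.
Risk in exposed = 244/2659 = 0.09176; risk in unexposed = 109/2660 = 0.04098.
RR = 0.09176/0.04098 = 2.23937
AR% = (RR − 1)/RR × 100 = (2.23937 − 1)/2.23937 × 100 = 55.3447%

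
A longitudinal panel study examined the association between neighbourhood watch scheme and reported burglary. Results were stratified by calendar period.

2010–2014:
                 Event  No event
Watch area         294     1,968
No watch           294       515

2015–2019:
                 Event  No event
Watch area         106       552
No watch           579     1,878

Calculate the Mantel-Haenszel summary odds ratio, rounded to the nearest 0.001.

OR_MH = Σ(aᵢdᵢ/nᵢ) / Σ(bᵢcᵢ/nᵢ), where nᵢ is the stratum total.
Stratum 1 (2010–2014): n = 3071; a·d/n = 294·515/3071 = 49.3032; b·c/n = 1968·294/3071 = 188.4051
Stratum 2 (2015–2019): n = 3115; a·d/n = 106·1878/3115 = 63.9063; b·c/n = 552·579/3115 = 102.6029
OR_MH = (49.3032 + 63.9063) / (188.4051 + 102.6029) = 113.2094 / 291.0080 = 0.38903

0.389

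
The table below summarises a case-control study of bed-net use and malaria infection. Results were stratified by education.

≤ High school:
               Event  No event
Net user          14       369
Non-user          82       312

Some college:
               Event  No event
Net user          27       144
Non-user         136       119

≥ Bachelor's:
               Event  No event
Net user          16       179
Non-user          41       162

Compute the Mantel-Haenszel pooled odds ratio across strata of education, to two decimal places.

OR_MH = Σ(aᵢdᵢ/nᵢ) / Σ(bᵢcᵢ/nᵢ), where nᵢ is the stratum total.
Stratum 1 (≤ High school): n = 777; a·d/n = 14·312/777 = 5.6216; b·c/n = 369·82/777 = 38.9421
Stratum 2 (Some college): n = 426; a·d/n = 27·119/426 = 7.5423; b·c/n = 144·136/426 = 45.9718
Stratum 3 (≥ Bachelor's): n = 398; a·d/n = 16·162/398 = 6.5126; b·c/n = 179·41/398 = 18.4397
OR_MH = (5.6216 + 7.5423 + 6.5126) / (38.9421 + 45.9718 + 18.4397) = 19.6764 / 103.3536 = 0.19038

0.19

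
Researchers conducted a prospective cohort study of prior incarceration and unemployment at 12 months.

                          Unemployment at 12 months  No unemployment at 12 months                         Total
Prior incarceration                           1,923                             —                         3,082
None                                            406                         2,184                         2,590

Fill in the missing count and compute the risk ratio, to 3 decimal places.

The missing cell is in the exposed row: 3082 − 1923 = 1159.
So a = 1923, b = 1159, c = 406, d = 2184.
RR = [a/(a+b)] / [c/(c+d)] = (1923/3082) / (406/2590) = 0.62395/0.15676 = 3.98034

3.980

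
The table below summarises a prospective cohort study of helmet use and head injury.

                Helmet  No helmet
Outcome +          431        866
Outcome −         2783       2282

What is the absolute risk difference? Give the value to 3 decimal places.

-0.141

Reading the table with exposure as columns: a = 431 (Helmet, case), b = 2783 (Helmet, non-case), c = 866 (No helmet, case), d = 2282.
Risk in exposed = 431/3214 = 0.134101; risk in unexposed = 866/3148 = 0.275095.
Risk difference = 0.134101 − 0.275095 = -0.140994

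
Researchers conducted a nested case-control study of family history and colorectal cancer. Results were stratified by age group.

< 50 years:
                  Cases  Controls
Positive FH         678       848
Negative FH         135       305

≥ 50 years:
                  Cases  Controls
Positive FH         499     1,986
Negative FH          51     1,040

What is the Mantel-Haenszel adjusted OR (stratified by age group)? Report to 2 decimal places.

OR_MH = Σ(aᵢdᵢ/nᵢ) / Σ(bᵢcᵢ/nᵢ), where nᵢ is the stratum total.
Stratum 1 (< 50 years): n = 1966; a·d/n = 678·305/1966 = 105.1831; b·c/n = 848·135/1966 = 58.2299
Stratum 2 (≥ 50 years): n = 3576; a·d/n = 499·1040/3576 = 145.1230; b·c/n = 1986·51/3576 = 28.3238
OR_MH = (105.1831 + 145.1230) / (58.2299 + 28.3238) = 250.3062 / 86.5537 = 2.89192

2.89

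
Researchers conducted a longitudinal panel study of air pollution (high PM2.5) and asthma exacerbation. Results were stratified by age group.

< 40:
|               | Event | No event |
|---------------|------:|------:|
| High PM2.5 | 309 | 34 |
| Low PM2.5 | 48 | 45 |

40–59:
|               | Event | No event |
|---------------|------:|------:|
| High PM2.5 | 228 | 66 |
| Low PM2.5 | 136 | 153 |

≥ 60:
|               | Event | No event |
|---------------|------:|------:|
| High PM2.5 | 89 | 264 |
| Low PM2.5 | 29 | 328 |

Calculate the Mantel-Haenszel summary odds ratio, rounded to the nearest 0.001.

4.440

OR_MH = Σ(aᵢdᵢ/nᵢ) / Σ(bᵢcᵢ/nᵢ), where nᵢ is the stratum total.
Stratum 1 (< 40): n = 436; a·d/n = 309·45/436 = 31.8922; b·c/n = 34·48/436 = 3.7431
Stratum 2 (40–59): n = 583; a·d/n = 228·153/583 = 59.8353; b·c/n = 66·136/583 = 15.3962
Stratum 3 (≥ 60): n = 710; a·d/n = 89·328/710 = 41.1155; b·c/n = 264·29/710 = 10.7831
OR_MH = (31.8922 + 59.8353 + 41.1155) / (3.7431 + 15.3962 + 10.7831) = 132.8430 / 29.9224 = 4.43958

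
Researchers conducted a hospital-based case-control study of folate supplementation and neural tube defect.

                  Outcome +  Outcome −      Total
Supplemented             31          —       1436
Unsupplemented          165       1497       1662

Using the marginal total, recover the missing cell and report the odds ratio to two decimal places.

0.20

The missing cell is in the exposed row: 1436 − 31 = 1405.
So a = 31, b = 1405, c = 165, d = 1497.
OR = (a·d)/(b·c) = (31 × 1497) / (1405 × 165) = 46407 / 231825 = 0.20018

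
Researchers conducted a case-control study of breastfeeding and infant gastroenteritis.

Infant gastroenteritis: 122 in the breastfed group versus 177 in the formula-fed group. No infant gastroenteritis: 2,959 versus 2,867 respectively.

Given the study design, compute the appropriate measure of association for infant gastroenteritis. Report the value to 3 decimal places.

From the description: a = 122, b = 2959, c = 177, d = 2867.
This is a case-control study: participants were sampled on outcome status, so risks in the source population cannot be estimated directly — relative risk is not valid here. The odds ratio is the appropriate measure.
OR = (a·d)/(b·c) = (122 × 2867) / (2959 × 177) = 349774 / 523743 = 0.66784

0.668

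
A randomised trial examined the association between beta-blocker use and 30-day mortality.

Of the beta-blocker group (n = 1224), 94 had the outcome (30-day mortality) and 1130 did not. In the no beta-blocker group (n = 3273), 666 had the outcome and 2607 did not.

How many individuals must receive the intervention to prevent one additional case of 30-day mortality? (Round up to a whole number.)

Risk in treated group = 94/1224 = 0.07680; risk in control = 666/3273 = 0.20348.
Absolute risk reduction = 0.20348 − 0.07680 = 0.12669
NNT = 1 / ARR = 1 / 0.12669 = 7.894 → round up → 8

8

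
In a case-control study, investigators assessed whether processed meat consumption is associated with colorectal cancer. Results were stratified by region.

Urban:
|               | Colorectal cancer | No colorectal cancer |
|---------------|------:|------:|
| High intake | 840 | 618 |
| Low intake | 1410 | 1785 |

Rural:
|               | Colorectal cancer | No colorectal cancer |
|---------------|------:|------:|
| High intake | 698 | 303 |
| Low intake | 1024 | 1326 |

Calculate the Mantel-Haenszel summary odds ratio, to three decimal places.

2.138

OR_MH = Σ(aᵢdᵢ/nᵢ) / Σ(bᵢcᵢ/nᵢ), where nᵢ is the stratum total.
Stratum 1 (Urban): n = 4653; a·d/n = 840·1785/4653 = 322.2437; b·c/n = 618·1410/4653 = 187.2727
Stratum 2 (Rural): n = 3351; a·d/n = 698·1326/3351 = 276.2005; b·c/n = 303·1024/3351 = 92.5909
OR_MH = (322.2437 + 276.2005) / (187.2727 + 92.5909) = 598.4443 / 279.8636 = 2.13834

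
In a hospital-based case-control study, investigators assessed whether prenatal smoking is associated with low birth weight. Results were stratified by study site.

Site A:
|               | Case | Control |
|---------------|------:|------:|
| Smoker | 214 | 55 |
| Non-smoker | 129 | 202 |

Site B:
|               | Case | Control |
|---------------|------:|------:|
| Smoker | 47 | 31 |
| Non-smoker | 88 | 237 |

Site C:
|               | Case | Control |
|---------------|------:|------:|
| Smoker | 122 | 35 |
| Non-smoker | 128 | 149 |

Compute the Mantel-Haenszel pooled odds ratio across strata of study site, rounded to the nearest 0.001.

OR_MH = Σ(aᵢdᵢ/nᵢ) / Σ(bᵢcᵢ/nᵢ), where nᵢ is the stratum total.
Stratum 1 (Site A): n = 600; a·d/n = 214·202/600 = 72.0467; b·c/n = 55·129/600 = 11.8250
Stratum 2 (Site B): n = 403; a·d/n = 47·237/403 = 27.6402; b·c/n = 31·88/403 = 6.7692
Stratum 3 (Site C): n = 434; a·d/n = 122·149/434 = 41.8848; b·c/n = 35·128/434 = 10.3226
OR_MH = (72.0467 + 27.6402 + 41.8848) / (11.8250 + 6.7692 + 10.3226) = 141.5717 / 28.9168 = 4.89583

4.896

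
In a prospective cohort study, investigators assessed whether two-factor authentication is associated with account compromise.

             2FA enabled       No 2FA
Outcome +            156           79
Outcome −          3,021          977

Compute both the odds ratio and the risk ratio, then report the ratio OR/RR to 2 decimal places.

Reading the table with exposure as columns: a = 156 (2FA enabled, case), b = 3021 (2FA enabled, non-case), c = 79 (No 2FA, case), d = 977.
OR = (156·977)/(3021·79) = 152412/238659 = 0.63862
Risk in exposed = 156/3177 = 0.04910; risk in unexposed = 79/1056 = 0.07481; RR = 0.65636
OR/RR = 0.63862 / 0.65636 = 0.97296
The outcome is rare in both groups, so OR ≈ RR (ratio near 1).

0.97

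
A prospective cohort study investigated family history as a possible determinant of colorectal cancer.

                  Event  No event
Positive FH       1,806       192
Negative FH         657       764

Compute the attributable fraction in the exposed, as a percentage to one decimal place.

48.8

Cells: a = 1806, b = 192, c = 657, d = 764.
Risk in exposed = 1806/1998 = 0.90390; risk in unexposed = 657/1421 = 0.46235.
RR = 0.90390/0.46235 = 1.95502
AR% = (RR − 1)/RR × 100 = (1.95502 − 1)/1.95502 × 100 = 48.8496%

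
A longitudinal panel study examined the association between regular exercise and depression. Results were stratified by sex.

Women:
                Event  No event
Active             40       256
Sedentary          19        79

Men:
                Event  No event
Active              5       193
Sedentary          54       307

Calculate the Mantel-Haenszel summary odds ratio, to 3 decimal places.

0.347

OR_MH = Σ(aᵢdᵢ/nᵢ) / Σ(bᵢcᵢ/nᵢ), where nᵢ is the stratum total.
Stratum 1 (Women): n = 394; a·d/n = 40·79/394 = 8.0203; b·c/n = 256·19/394 = 12.3452
Stratum 2 (Men): n = 559; a·d/n = 5·307/559 = 2.7460; b·c/n = 193·54/559 = 18.6440
OR_MH = (8.0203 + 2.7460) / (12.3452 + 18.6440) = 10.7663 / 30.9892 = 0.34742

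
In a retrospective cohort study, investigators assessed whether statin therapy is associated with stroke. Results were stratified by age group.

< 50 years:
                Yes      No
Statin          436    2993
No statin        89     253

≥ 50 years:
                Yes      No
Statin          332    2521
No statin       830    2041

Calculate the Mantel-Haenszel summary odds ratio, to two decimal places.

0.34

OR_MH = Σ(aᵢdᵢ/nᵢ) / Σ(bᵢcᵢ/nᵢ), where nᵢ is the stratum total.
Stratum 1 (< 50 years): n = 3771; a·d/n = 436·253/3771 = 29.2517; b·c/n = 2993·89/3771 = 70.6383
Stratum 2 (≥ 50 years): n = 5724; a·d/n = 332·2041/5724 = 118.3809; b·c/n = 2521·830/5724 = 365.5538
OR_MH = (29.2517 + 118.3809) / (70.6383 + 365.5538) = 147.6325 / 436.1921 = 0.33846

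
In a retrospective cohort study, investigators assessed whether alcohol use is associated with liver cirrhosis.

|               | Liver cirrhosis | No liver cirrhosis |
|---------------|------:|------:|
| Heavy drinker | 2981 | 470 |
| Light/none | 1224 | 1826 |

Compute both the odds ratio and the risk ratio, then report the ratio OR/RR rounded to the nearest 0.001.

Cells: a = 2981, b = 470, c = 1224, d = 1826.
OR = (2981·1826)/(470·1224) = 5443306/575280 = 9.46201
Risk in exposed = 2981/3451 = 0.86381; risk in unexposed = 1224/3050 = 0.40131; RR = 2.15246
OR/RR = 9.46201 / 2.15246 = 4.39590
The outcome is not rare, so the OR lies further from 1 than the RR.

4.396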